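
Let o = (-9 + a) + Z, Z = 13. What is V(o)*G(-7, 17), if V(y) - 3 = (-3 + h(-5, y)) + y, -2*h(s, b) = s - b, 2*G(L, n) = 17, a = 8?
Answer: 697/4 ≈ 174.25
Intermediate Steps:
G(L, n) = 17/2 (G(L, n) = (½)*17 = 17/2)
h(s, b) = b/2 - s/2 (h(s, b) = -(s - b)/2 = b/2 - s/2)
o = 12 (o = (-9 + 8) + 13 = -1 + 13 = 12)
V(y) = 5/2 + 3*y/2 (V(y) = 3 + ((-3 + (y/2 - ½*(-5))) + y) = 3 + ((-3 + (y/2 + 5/2)) + y) = 3 + ((-3 + (5/2 + y/2)) + y) = 3 + ((-½ + y/2) + y) = 3 + (-½ + 3*y/2) = 5/2 + 3*y/2)
V(o)*G(-7, 17) = (5/2 + (3/2)*12)*(17/2) = (5/2 + 18)*(17/2) = (41/2)*(17/2) = 697/4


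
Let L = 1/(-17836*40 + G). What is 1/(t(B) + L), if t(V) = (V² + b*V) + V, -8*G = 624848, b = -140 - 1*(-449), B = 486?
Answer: 791546/306214319375 ≈ 2.5849e-6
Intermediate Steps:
b = 309 (b = -140 + 449 = 309)
G = -78106 (G = -⅛*624848 = -78106)
L = -1/791546 (L = 1/(-17836*40 - 78106) = 1/(-713440 - 78106) = 1/(-791546) = -1/791546 ≈ -1.2633e-6)
t(V) = V² + 310*V (t(V) = (V² + 309*V) + V = V² + 310*V)
1/(t(B) + L) = 1/(486*(310 + 486) - 1/791546) = 1/(486*796 - 1/791546) = 1/(386856 - 1/791546) = 1/(306214319375/791546) = 791546/306214319375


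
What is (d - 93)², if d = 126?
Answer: 1089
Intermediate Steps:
(d - 93)² = (126 - 93)² = 33² = 1089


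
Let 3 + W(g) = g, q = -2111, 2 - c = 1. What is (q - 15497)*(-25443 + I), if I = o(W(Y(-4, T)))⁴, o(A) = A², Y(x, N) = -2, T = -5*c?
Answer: -6430124656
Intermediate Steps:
c = 1 (c = 2 - 1*1 = 2 - 1 = 1)
T = -5 (T = -5*1 = -5)
W(g) = -3 + g
I = 390625 (I = ((-3 - 2)²)⁴ = ((-5)²)⁴ = 25⁴ = 390625)
(q - 15497)*(-25443 + I) = (-2111 - 15497)*(-25443 + 390625) = -17608*365182 = -6430124656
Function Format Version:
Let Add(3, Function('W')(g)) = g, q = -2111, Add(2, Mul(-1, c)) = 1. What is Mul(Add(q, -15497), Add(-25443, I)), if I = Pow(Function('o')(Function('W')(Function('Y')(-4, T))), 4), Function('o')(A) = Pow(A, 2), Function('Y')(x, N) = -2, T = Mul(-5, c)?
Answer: -6430124656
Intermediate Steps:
c = 1 (c = Add(2, Mul(-1, 1)) = Add(2, -1) = 1)
T = -5 (T = Mul(-5, 1) = -5)
Function('W')(g) = Add(-3, g)
I = 390625 (I = Pow(Pow(Add(-3, -2), 2), 4) = Pow(Pow(-5, 2), 4) = Pow(25, 4) = 390625)
Mul(Add(q, -15497), Add(-25443, I)) = Mul(Add(-2111, -15497), Add(-25443, 390625)) = Mul(-17608, 365182) = -6430124656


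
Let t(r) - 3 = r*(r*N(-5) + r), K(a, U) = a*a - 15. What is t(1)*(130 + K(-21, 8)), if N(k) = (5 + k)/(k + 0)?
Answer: 2224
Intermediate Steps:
N(k) = (5 + k)/k
K(a, U) = -15 + a² (K(a, U) = a² - 15 = -15 + a²)
t(r) = 3 + r² (t(r) = 3 + r*(r*((5 - 5)/(-5)) + r) = 3 + r*(r*(-⅕*0) + r) = 3 + r*(r*0 + r) = 3 + r*(0 + r) = 3 + r*r = 3 + r²)
t(1)*(130 + K(-21, 8)) = (3 + 1²)*(130 + (-15 + (-21)²)) = (3 + 1)*(130 + (-15 + 441)) = 4*(130 + 426) = 4*556 = 2224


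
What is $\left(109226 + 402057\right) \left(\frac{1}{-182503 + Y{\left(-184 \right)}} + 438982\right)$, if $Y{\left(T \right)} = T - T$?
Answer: $\frac{40961709519435435}{182503} \approx 2.2444 \cdot 10^{11}$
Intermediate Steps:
$Y{\left(T \right)} = 0$
$\left(109226 + 402057\right) \left(\frac{1}{-182503 + Y{\left(-184 \right)}} + 438982\right) = \left(109226 + 402057\right) \left(\frac{1}{-182503 + 0} + 438982\right) = 511283 \left(\frac{1}{-182503} + 438982\right) = 511283 \left(- \frac{1}{182503} + 438982\right) = 511283 \cdot \frac{80115531945}{182503} = \frac{40961709519435435}{182503}$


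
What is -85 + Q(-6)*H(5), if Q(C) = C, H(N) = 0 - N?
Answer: -55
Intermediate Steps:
H(N) = -N
-85 + Q(-6)*H(5) = -85 - (-6)*5 = -85 - 6*(-5) = -85 + 30 = -55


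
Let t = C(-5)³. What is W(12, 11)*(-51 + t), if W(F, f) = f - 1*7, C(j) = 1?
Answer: -200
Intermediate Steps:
t = 1 (t = 1³ = 1)
W(F, f) = -7 + f (W(F, f) = f - 7 = -7 + f)
W(12, 11)*(-51 + t) = (-7 + 11)*(-51 + 1) = 4*(-50) = -200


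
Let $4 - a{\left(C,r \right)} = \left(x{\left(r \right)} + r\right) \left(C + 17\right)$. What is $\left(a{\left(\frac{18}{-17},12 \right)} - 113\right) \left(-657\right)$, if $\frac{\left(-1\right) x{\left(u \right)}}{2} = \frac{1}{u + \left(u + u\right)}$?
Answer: $\frac{6688187}{34} \approx 1.9671 \cdot 10^{5}$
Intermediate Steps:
$x{\left(u \right)} = - \frac{2}{3 u}$ ($x{\left(u \right)} = - \frac{2}{u + \left(u + u\right)} = - \frac{2}{u + 2 u} = - \frac{2}{3 u}$)
$a{\left(C,r \right)} = 4 - \left(17 + C\right) \left(r - \frac{2}{3 r}\right)$ ($a{\left(C,r \right)} = 4 - \left(- \frac{2}{3 r} + r\right) \left(C + 17\right) = 4 - \left(r - \frac{2}{3 r}\right) \left(17 + C\right) = 4 - \left(17 + C\right) \left(r - \frac{2}{3 r}\right)$)
$\left(a{\left(\frac{18}{-17},12 \right)} - 113\right) \left(-657\right) = \left(\frac{34 + 2 \frac{18}{-17} + 3 \cdot 12 \left(4 - 204 - \frac{18}{-17} \cdot 12\right)}{3 \cdot 12} - 113\right) \left(-657\right) = \left(\frac{1}{3} \cdot \frac{1}{12} \left(34 + 2 \cdot 18 \left(- \frac{1}{17}\right) + 3 \cdot 12 \left(4 - 204 - 18 \left(- \frac{1}{17}\right) 12\right)\right) - 113\right) \left(-657\right) = \left(\frac{1}{3} \cdot \frac{1}{12} \left(34 + 2 \left(- \frac{18}{17}\right) + 3 \cdot 12 \left(4 - 204 - \left(- \frac{18}{17}\right) 12\right)\right) - 113\right) \left(-657\right) = \left(\frac{1}{3} \cdot \frac{1}{12} \left(34 - \frac{36}{17} + 3 \cdot 12 \left(4 - 204 + \frac{216}{17}\right)\right) - 113\right) \left(-657\right) = \left(\frac{1}{3} \cdot \frac{1}{12} \left(34 - \frac{36}{17} + 3 \cdot 12 \left(- \frac{3184}{17}\right)\right) - 113\right) \left(-657\right) = \left(\frac{1}{3} \cdot \frac{1}{12} \left(34 - \frac{36}{17} - \frac{114624}{17}\right) - 113\right) \left(-657\right) = \left(\frac{1}{3} \cdot \frac{1}{12} \left(- \frac{114082}{17}\right) - 113\right) \left(-657\right) = \left(- \frac{57041}{306} - 113\right) \left(-657\right) = \left(- \frac{91619}{306}\right) \left(-657\right) = \frac{6688187}{34}$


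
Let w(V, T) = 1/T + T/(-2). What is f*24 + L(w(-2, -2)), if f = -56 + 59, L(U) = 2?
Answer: 74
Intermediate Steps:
w(V, T) = 1/T - T/2 (w(V, T) = 1/T + T*(-1/2) = 1/T - T/2)
f = 3
f*24 + L(w(-2, -2)) = 3*24 + 2 = 72 + 2 = 74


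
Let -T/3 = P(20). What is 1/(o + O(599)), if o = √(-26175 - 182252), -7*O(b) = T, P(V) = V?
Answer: 420/10216523 - 49*I*√208427/10216523 ≈ 4.111e-5 - 0.0021896*I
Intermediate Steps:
T = -60 (T = -3*20 = -60)
O(b) = 60/7 (O(b) = -⅐*(-60) = 60/7)
o = I*√208427 (o = √(-208427) = I*√208427 ≈ 456.54*I)
1/(o + O(599)) = 1/(I*√208427 + 60/7) = 1/(60/7 + I*√208427)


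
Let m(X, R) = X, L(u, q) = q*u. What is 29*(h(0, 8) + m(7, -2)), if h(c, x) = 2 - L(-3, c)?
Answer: 261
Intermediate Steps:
h(c, x) = 2 + 3*c (h(c, x) = 2 - c*(-3) = 2 - (-3)*c = 2 + 3*c)
29*(h(0, 8) + m(7, -2)) = 29*((2 + 3*0) + 7) = 29*((2 + 0) + 7) = 29*(2 + 7) = 29*9 = 261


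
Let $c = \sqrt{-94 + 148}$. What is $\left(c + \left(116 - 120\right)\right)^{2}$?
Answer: $70 - 24 \sqrt{6} \approx 11.212$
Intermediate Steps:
$c = 3 \sqrt{6}$ ($c = \sqrt{54} = 3 \sqrt{6} \approx 7.3485$)
$\left(c + \left(116 - 120\right)\right)^{2} = \left(3 \sqrt{6} + \left(116 - 120\right)\right)^{2} = \left(3 \sqrt{6} - 4\right)^{2} = \left(-4 + 3 \sqrt{6}\right)^{2}$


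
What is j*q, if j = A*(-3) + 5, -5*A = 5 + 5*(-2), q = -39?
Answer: -78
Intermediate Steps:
A = 1 (A = -(5 + 5*(-2))/5 = -(5 - 10)/5 = -1/5*(-5) = 1)
j = 2 (j = 1*(-3) + 5 = -3 + 5 = 2)
j*q = 2*(-39) = -78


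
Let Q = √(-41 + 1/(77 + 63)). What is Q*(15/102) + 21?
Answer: 21 + I*√200865/476 ≈ 21.0 + 0.94155*I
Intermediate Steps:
Q = I*√200865/70 (Q = √(-41 + 1/140) = √(-5739/140) = I*√200865/70 ≈ 6.4026*I)
Q*(15/102) + 21 = (I*√200865/70)*(15/102) + 21 = (I*√200865/70)*(15*(1/102)) + 21 = (I*√200865/70)*(5/34) + 21 = I*√200865/476 + 21 = 21 + I*√200865/476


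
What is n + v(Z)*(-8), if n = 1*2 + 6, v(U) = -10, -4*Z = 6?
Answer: 88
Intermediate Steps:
Z = -3/2 (Z = -¼*6 = -3/2 ≈ -1.5000)
n = 8 (n = 2 + 6 = 8)
n + v(Z)*(-8) = 8 - 10*(-8) = 8 + 80 = 88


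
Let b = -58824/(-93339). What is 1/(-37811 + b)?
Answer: -10371/392131345 ≈ -2.6448e-5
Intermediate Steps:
b = 6536/10371 (b = -58824*(-1/93339) = 6536/10371 ≈ 0.63022)
1/(-37811 + b) = 1/(-37811 + 6536/10371) = 1/(-392131345/10371) = -10371/392131345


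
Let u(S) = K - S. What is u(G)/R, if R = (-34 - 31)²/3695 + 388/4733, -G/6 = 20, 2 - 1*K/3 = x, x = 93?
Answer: -535146111/4286117 ≈ -124.86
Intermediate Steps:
K = -273 (K = 6 - 3*93 = 6 - 279 = -273)
G = -120 (G = -6*20 = -120)
u(S) = -273 - S
R = 4286117/3497687 (R = (-65)²*(1/3695) + 388*(1/4733) = 4225*(1/3695) + 388/4733 = 845/739 + 388/4733 = 4286117/3497687 ≈ 1.2254)
u(G)/R = (-273 - 1*(-120))/(4286117/3497687) = (-273 + 120)*(3497687/4286117) = -153*3497687/4286117 = -535146111/4286117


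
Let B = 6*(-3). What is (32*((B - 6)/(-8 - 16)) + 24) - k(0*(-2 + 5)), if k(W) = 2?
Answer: 54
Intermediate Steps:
B = -18
(32*((B - 6)/(-8 - 16)) + 24) - k(0*(-2 + 5)) = (32*((-18 - 6)/(-8 - 16)) + 24) - 1*2 = (32*(-24/(-24)) + 24) - 2 = (32*(-24*(-1/24)) + 24) - 2 = (32*1 + 24) - 2 = (32 + 24) - 2 = 56 - 2 = 54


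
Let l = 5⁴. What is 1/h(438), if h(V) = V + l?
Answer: 1/1063 ≈ 0.00094073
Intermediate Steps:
l = 625
h(V) = 625 + V (h(V) = V + 625 = 625 + V)
1/h(438) = 1/(625 + 438) = 1/1063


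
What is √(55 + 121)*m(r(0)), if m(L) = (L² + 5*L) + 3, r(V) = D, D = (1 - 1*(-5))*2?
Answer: 828*√11 ≈ 2746.2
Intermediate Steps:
D = 12 (D = (1 + 5)*2 = 6*2 = 12)
r(V) = 12
m(L) = 3 + L² + 5*L
√(55 + 121)*m(r(0)) = √(55 + 121)*(3 + 12² + 5*12) = √176*(3 + 144 + 60) = (4*√11)*207 = 828*√11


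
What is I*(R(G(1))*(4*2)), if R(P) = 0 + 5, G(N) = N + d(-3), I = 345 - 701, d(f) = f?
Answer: -14240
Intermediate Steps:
I = -356
G(N) = -3 + N (G(N) = N - 3 = -3 + N)
R(P) = 5
I*(R(G(1))*(4*2)) = -1780*4*2 = -1780*8 = -356*40 = -14240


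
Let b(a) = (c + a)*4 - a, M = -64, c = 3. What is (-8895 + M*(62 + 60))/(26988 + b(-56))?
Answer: -16703/26832 ≈ -0.62250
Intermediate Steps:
b(a) = 12 + 3*a (b(a) = (3 + a)*4 - a = (12 + 4*a) - a = 12 + 3*a)
(-8895 + M*(62 + 60))/(26988 + b(-56)) = (-8895 - 64*(62 + 60))/(26988 + (12 + 3*(-56))) = (-8895 - 64*122)/(26988 + (12 - 168)) = (-8895 - 7808)/(26988 - 156) = -16703/26832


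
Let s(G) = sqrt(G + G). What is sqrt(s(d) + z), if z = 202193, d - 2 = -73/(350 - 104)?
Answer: sqrt(3058977897 + 123*sqrt(51537))/123 ≈ 449.66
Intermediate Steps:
d = 419/246 (d = 2 - 73/(350 - 104) = 2 - 73/246 = 419/246 ≈ 1.7033)
s(G) = sqrt(2)*sqrt(G) (s(G) = sqrt(2*G) = sqrt(2)*sqrt(G))
sqrt(s(d) + z) = sqrt(sqrt(2)*sqrt(419/246) + 202193) = sqrt(sqrt(2)*(sqrt(103074)/246) + 202193) = sqrt(sqrt(51537)/123 + 202193) = sqrt(202193 + sqrt(51537)/123)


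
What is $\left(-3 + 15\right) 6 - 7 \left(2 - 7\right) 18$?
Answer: $702$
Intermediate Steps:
$\left(-3 + 15\right) 6 - 7 \left(2 - 7\right) 18 = 12 \cdot 6 - 7 \left(\left(-5\right) 18\right) = 72 - -630 = 72 + 630 = 702$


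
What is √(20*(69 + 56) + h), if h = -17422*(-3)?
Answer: √54766 ≈ 234.02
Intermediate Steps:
h = 52266 (h = -62*(-843) = 52266)
√(20*(69 + 56) + h) = √(20*(69 + 56) + 52266) = √(20*125 + 52266) = √(2500 + 52266) = √54766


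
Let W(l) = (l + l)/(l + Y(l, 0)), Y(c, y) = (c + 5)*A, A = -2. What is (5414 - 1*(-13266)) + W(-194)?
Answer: 859183/46 ≈ 18678.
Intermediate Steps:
Y(c, y) = -10 - 2*c (Y(c, y) = (c + 5)*(-2) = (5 + c)*(-2) = -10 - 2*c)
W(l) = 2*l/(-10 - l) (W(l) = (l + l)/(l + (-10 - 2*l)) = (2*l)/(-10 - l) = 2*l/(-10 - l))
(5414 - 1*(-13266)) + W(-194) = (5414 - 1*(-13266)) + 2*(-194)/(-10 - 1*(-194)) = (5414 + 13266) + 2*(-194)/(-10 + 194) = 18680 + 2*(-194)/184 = 18680 + 2*(-194)*(1/184) = 18680 - 97/46 = 859183/46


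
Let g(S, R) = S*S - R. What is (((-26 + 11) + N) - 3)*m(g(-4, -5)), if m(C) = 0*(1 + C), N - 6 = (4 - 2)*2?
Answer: 0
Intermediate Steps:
g(S, R) = S² - R
N = 10 (N = 6 + (4 - 2)*2 = 6 + 2*2 = 6 + 4 = 10)
m(C) = 0
(((-26 + 11) + N) - 3)*m(g(-4, -5)) = (((-26 + 11) + 10) - 3)*0 = ((-15 + 10) - 3)*0 = (-5 - 3)*0 = -8*0 = 0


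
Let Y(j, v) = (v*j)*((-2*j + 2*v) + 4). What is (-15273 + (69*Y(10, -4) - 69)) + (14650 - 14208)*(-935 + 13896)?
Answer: 5779660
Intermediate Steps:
Y(j, v) = j*v*(4 - 2*j + 2*v) (Y(j, v) = (j*v)*(4 - 2*j + 2*v) = j*v*(4 - 2*j + 2*v))
(-15273 + (69*Y(10, -4) - 69)) + (14650 - 14208)*(-935 + 13896) = (-15273 + (69*(2*10*(-4)*(2 - 4 - 1*10)) - 69)) + (14650 - 14208)*(-935 + 13896) = (-15273 + (69*(2*10*(-4)*(2 - 4 - 10)) - 69)) + 442*12961 = (-15273 + (69*(2*10*(-4)*(-12)) - 69)) + 5728762 = (-15273 + (69*960 - 69)) + 5728762 = (-15273 + (66240 - 69)) + 5728762 = (-15273 + 66171) + 5728762 = 50898 + 5728762 = 5779660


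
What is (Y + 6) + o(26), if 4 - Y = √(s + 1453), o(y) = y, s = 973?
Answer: 36 - √2426 ≈ -13.254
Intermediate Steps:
Y = 4 - √2426 (Y = 4 - √(973 + 1453) = 4 - √2426 ≈ -45.254)
(Y + 6) + o(26) = ((4 - √2426) + 6) + 26 = (10 - √2426) + 26 = 36 - √2426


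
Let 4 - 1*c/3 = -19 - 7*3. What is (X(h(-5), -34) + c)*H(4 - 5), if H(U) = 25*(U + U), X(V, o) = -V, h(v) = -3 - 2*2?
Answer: -6950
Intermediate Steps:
h(v) = -7 (h(v) = -3 - 4 = -7)
H(U) = 50*U (H(U) = 25*(2*U) = 50*U)
c = 132 (c = 12 - 3*(-19 - 7*3) = 12 - 3*(-19 - 21) = 12 - 3*(-40) = 12 + 120 = 132)
(X(h(-5), -34) + c)*H(4 - 5) = (-1*(-7) + 132)*(50*(4 - 5)) = (7 + 132)*(50*(-1)) = 139*(-50) = -6950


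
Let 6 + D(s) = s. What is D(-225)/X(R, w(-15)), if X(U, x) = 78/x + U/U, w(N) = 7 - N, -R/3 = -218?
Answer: -2541/50 ≈ -50.820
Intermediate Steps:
R = 654 (R = -3*(-218) = 654)
D(s) = -6 + s
X(U, x) = 1 + 78/x (X(U, x) = 78/x + 1 = 1 + 78/x)
D(-225)/X(R, w(-15)) = (-6 - 225)/(((78 + (7 - 1*(-15)))/(7 - 1*(-15)))) = -231*(7 + 15)/(78 + (7 + 15)) = -231*22/(78 + 22) = -231/((1/22)*100) = -231/50/11 = -231*11/50 = -2541/50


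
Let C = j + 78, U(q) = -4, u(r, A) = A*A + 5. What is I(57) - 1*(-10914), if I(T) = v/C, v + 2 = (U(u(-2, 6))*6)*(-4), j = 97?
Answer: 1910044/175 ≈ 10915.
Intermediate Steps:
u(r, A) = 5 + A² (u(r, A) = A² + 5 = 5 + A²)
v = 94 (v = -2 - 4*6*(-4) = -2 - 24*(-4) = -2 + 96 = 94)
C = 175 (C = 97 + 78 = 175)
I(T) = 94/175
I(57) - 1*(-10914) = 94/175 - 1*(-10914) = 94/175 + 10914 = 1910044/175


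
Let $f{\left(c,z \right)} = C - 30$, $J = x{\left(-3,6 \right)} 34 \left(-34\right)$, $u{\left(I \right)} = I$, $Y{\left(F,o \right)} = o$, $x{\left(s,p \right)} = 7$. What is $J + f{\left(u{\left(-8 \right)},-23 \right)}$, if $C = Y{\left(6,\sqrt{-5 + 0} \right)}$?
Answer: $-8122 + i \sqrt{5} \approx -8122.0 + 2.2361 i$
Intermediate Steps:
$J = -8092$ ($J = 7 \cdot 34 \left(-34\right) = 238 \left(-34\right) = -8092$)
$C = i \sqrt{5}$ ($C = \sqrt{-5 + 0} = \sqrt{-5} = i \sqrt{5} \approx 2.2361 i$)
$f{\left(c,z \right)} = -30 + i \sqrt{5}$ ($f{\left(c,z \right)} = i \sqrt{5} - 30 = -30 + i \sqrt{5}$)
$J + f{\left(u{\left(-8 \right)},-23 \right)} = -8092 - \left(30 - i \sqrt{5}\right) = -8122 + i \sqrt{5}$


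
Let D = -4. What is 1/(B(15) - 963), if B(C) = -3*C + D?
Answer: -1/1012 ≈ -0.00098814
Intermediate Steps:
B(C) = -4 - 3*C (B(C) = -3*C - 4 = -4 - 3*C)
1/(B(15) - 963) = 1/((-4 - 3*15) - 963) = 1/((-4 - 45) - 963) = 1/(-49 - 963) = 1/(-1012) = -1/1012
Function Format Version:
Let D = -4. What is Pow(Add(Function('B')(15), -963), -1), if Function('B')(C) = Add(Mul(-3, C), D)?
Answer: Rational(-1, 1012) ≈ -0.00098814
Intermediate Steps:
Function('B')(C) = Add(-4, Mul(-3, C)) (Function('B')(C) = Add(Mul(-3, C), -4) = Add(-4, Mul(-3, C)))
Pow(Add(Function('B')(15), -963), -1) = Pow(Add(Add(-4, Mul(-3, 15)), -963), -1) = Pow(Add(Add(-4, -45), -963), -1) = Pow(Add(-49, -963), -1) = Pow(-1012, -1) = Rational(-1, 1012)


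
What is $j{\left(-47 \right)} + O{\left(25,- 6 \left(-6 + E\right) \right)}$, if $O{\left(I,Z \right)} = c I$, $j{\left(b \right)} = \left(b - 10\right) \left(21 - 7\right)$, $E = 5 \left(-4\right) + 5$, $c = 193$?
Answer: $4027$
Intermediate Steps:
$E = -15$ ($E = -20 + 5 = -15$)
$j{\left(b \right)} = -140 + 14 b$ ($j{\left(b \right)} = \left(-10 + b\right) 14 = -140 + 14 b$)
$O{\left(I,Z \right)} = 193 I$
$j{\left(-47 \right)} + O{\left(25,- 6 \left(-6 + E\right) \right)} = \left(-140 + 14 \left(-47\right)\right) + 193 \cdot 25 = \left(-140 - 658\right) + 4825 = -798 + 4825 = 4027$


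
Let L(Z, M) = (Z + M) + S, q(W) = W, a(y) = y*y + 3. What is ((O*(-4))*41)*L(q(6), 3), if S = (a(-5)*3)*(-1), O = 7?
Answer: 86100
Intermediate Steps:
a(y) = 3 + y**2 (a(y) = y**2 + 3 = 3 + y**2)
S = -84 (S = ((3 + (-5)**2)*3)*(-1) = ((3 + 25)*3)*(-1) = (28*3)*(-1) = 84*(-1) = -84)
L(Z, M) = -84 + M + Z (L(Z, M) = (Z + M) - 84 = (M + Z) - 84 = -84 + M + Z)
((O*(-4))*41)*L(q(6), 3) = ((7*(-4))*41)*(-84 + 3 + 6) = -28*41*(-75) = -1148*(-75) = 86100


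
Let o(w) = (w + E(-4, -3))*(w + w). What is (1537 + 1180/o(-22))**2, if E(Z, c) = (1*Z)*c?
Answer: 1147380129/484 ≈ 2.3706e+6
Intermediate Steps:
E(Z, c) = Z*c
o(w) = 2*w*(12 + w) (o(w) = (w - 4*(-3))*(w + w) = (w + 12)*(2*w) = (12 + w)*(2*w) = 2*w*(12 + w))
(1537 + 1180/o(-22))**2 = (1537 + 1180/((2*(-22)*(12 - 22))))**2 = (1537 + 1180/((2*(-22)*(-10))))**2 = (1537 + 1180/440)**2 = (1537 + 1180*(1/440))**2 = (1537 + 59/22)**2 = (33873/22)**2 = 1147380129/484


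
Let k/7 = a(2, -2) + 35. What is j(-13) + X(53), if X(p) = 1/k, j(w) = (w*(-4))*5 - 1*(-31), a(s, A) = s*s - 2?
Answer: 75370/259 ≈ 291.00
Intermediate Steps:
a(s, A) = -2 + s**2 (a(s, A) = s**2 - 2 = -2 + s**2)
j(w) = 31 - 20*w (j(w) = -4*w*5 + 31 = -20*w + 31 = 31 - 20*w)
k = 259 (k = 7*((-2 + 2**2) + 35) = 7*((-2 + 4) + 35) = 7*(2 + 35) = 7*37 = 259)
X(p) = 1/259
j(-13) + X(53) = (31 - 20*(-13)) + 1/259 = (31 + 260) + 1/259 = 291 + 1/259 = 75370/259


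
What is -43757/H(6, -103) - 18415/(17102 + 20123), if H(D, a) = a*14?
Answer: 45779997/1533670 ≈ 29.850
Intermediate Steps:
H(D, a) = 14*a
-43757/H(6, -103) - 18415/(17102 + 20123) = -43757/(14*(-103)) - 18415/(17102 + 20123) = -43757/(-1442) - 18415/37225 = -43757*(-1/1442) - 18415*1/37225 = 6251/206 - 3683/7445 = 45779997/1533670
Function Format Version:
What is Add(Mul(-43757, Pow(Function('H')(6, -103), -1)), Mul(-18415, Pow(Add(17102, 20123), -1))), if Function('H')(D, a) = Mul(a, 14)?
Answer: Rational(45779997, 1533670) ≈ 29.850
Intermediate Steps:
Function('H')(D, a) = Mul(14, a)
Add(Mul(-43757, Pow(Function('H')(6, -103), -1)), Mul(-18415, Pow(Add(17102, 20123), -1))) = Add(Mul(-43757, Pow(Mul(14, -103), -1)), Mul(-18415, Pow(Add(17102, 20123), -1))) = Add(Mul(-43757, Pow(-1442, -1)), Mul(-18415, Pow(37225, -1))) = Add(Mul(-43757, Rational(-1, 1442)), Mul(-18415, Rational(1, 37225))) = Add(Rational(6251, 206), Rational(-3683, 7445)) = Rational(45779997, 1533670)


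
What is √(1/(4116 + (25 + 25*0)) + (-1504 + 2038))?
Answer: √9156972595/4141 ≈ 23.108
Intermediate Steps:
√(1/(4116 + (25 + 25*0)) + (-1504 + 2038)) = √(1/(4116 + (25 + 0)) + 534) = √(1/(4116 + 25) + 534) = √(1/4141 + 534) = √(2211295/4141) = √9156972595/4141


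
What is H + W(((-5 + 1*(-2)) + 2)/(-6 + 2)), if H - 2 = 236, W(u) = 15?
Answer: 253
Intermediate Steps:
H = 238 (H = 2 + 236 = 238)
H + W(((-5 + 1*(-2)) + 2)/(-6 + 2)) = 238 + 15 = 253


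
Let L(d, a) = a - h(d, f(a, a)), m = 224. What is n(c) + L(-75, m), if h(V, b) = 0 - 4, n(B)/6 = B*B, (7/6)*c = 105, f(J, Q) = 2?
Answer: 48828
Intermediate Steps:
c = 90 (c = (6/7)*105 = 90)
n(B) = 6*B² (n(B) = 6*(B*B) = 6*B²)
h(V, b) = -4
L(d, a) = 4 + a (L(d, a) = a - 1*(-4) = a + 4 = 4 + a)
n(c) + L(-75, m) = 6*90² + (4 + 224) = 6*8100 + 228 = 48600 + 228 = 48828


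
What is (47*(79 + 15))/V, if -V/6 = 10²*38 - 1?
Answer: -2209/11397 ≈ -0.19382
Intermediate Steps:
V = -22794 (V = -6*(10²*38 - 1) = -6*(100*38 - 1) = -6*(3800 - 1) = -6*3799 = -22794)
(47*(79 + 15))/V = (47*(79 + 15))/(-22794) = (47*94)*(-1/22794) = 4418*(-1/22794) = -2209/11397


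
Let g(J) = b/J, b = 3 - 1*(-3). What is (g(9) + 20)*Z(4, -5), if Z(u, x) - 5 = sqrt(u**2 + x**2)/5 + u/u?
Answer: 124 + 62*sqrt(41)/15 ≈ 150.47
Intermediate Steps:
b = 6 (b = 3 + 3 = 6)
Z(u, x) = 6 + sqrt(u**2 + x**2)/5 (Z(u, x) = 5 + (sqrt(u**2 + x**2)/5 + u/u) = 5 + (sqrt(u**2 + x**2)*(1/5) + 1) = 5 + (sqrt(u**2 + x**2)/5 + 1) = 5 + (1 + sqrt(u**2 + x**2)/5) = 6 + sqrt(u**2 + x**2)/5)
g(J) = 6/J
(g(9) + 20)*Z(4, -5) = (6/9 + 20)*(6 + sqrt(4**2 + (-5)**2)/5) = (6*(1/9) + 20)*(6 + sqrt(16 + 25)/5) = (2/3 + 20)*(6 + sqrt(41)/5) = 62*(6 + sqrt(41)/5)/3 = 124 + 62*sqrt(41)/15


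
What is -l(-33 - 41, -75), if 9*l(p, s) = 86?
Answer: -86/9 ≈ -9.5556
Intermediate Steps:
l(p, s) = 86/9 (l(p, s) = (⅑)*86 = 86/9)
-l(-33 - 41, -75) = -1*86/9 = -86/9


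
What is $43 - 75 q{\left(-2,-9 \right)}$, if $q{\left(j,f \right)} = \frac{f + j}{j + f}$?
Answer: $-32$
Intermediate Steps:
$q{\left(j,f \right)} = 1$ ($q{\left(j,f \right)} = \frac{f + j}{f + j} = 1$)
$43 - 75 q{\left(-2,-9 \right)} = 43 - 75 = -32$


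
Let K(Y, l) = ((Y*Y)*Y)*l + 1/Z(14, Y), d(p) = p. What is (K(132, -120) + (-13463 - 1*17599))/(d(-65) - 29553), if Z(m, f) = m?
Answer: 3864381107/414652 ≈ 9319.6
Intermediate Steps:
K(Y, l) = 1/14 + l*Y³ (K(Y, l) = ((Y*Y)*Y)*l + 1/14 = (Y²*Y)*l + 1/14 = Y³*l + 1/14 = l*Y³ + 1/14 = 1/14 + l*Y³)
(K(132, -120) + (-13463 - 1*17599))/(d(-65) - 29553) = ((1/14 - 120*132³) + (-13463 - 1*17599))/(-65 - 29553) = ((1/14 - 120*2299968) + (-13463 - 17599))/(-29618) = ((1/14 - 275996160) - 31062)*(-1/29618) = (-3863946239/14 - 31062)*(-1/29618) = -3864381107/14*(-1/29618) = 3864381107/414652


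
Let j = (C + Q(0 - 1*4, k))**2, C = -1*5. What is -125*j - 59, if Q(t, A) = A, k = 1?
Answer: -2059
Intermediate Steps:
C = -5
j = 16 (j = (-5 + 1)**2 = (-4)**2 = 16)
-125*j - 59 = -125*16 - 59 = -2000 - 59 = -2059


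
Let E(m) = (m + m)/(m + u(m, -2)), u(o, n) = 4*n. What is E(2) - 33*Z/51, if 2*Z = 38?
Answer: -661/51 ≈ -12.961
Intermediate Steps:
Z = 19 (Z = (½)*38 = 19)
E(m) = 2*m/(-8 + m) (E(m) = (m + m)/(m + 4*(-2)) = (2*m)/(m - 8) = (2*m)/(-8 + m) = 2*m/(-8 + m))
E(2) - 33*Z/51 = 2*2/(-8 + 2) - 627/51 = 2*2/(-6) - 627/51 = 2*2*(-⅙) - 33*19/51 = -⅔ - 209/17 = -661/51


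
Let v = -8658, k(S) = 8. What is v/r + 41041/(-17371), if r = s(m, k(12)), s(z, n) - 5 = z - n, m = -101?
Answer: 5620379/69484 ≈ 80.887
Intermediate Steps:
s(z, n) = 5 + z - n (s(z, n) = 5 + (z - n) = 5 + z - n)
r = -104 (r = 5 - 101 - 1*8 = 5 - 101 - 8 = -104)
v/r + 41041/(-17371) = -8658/(-104) + 41041/(-17371) = -8658*(-1/104) + 41041*(-1/17371) = 333/4 - 41041/17371 = 5620379/69484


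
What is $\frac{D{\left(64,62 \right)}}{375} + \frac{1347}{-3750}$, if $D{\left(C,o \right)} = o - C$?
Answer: $- \frac{1367}{3750} \approx -0.36453$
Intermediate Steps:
$\frac{D{\left(64,62 \right)}}{375} + \frac{1347}{-3750} = \frac{62 - 64}{375} + \frac{1347}{-3750} = \left(62 - 64\right) \frac{1}{375} + 1347 \left(- \frac{1}{3750}\right) = \left(-2\right) \frac{1}{375} - \frac{449}{1250} = - \frac{2}{375} - \frac{449}{1250} = - \frac{1367}{3750}$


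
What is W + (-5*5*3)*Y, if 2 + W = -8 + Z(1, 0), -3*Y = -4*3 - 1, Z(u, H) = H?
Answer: -335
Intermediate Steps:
Y = 13/3 (Y = -(-4*3 - 1)/3 = -(-12 - 1)/3 = -⅓*(-13) = 13/3 ≈ 4.3333)
W = -10 (W = -2 + (-8 + 0) = -2 - 8 = -10)
W + (-5*5*3)*Y = -10 + (-5*5*3)*(13/3) = -10 - 25*3*(13/3) = -10 - 75*13/3 = -10 - 325 = -335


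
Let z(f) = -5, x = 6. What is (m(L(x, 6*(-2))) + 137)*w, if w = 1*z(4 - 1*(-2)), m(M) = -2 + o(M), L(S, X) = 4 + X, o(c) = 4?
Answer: -695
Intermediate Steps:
m(M) = 2 (m(M) = -2 + 4 = 2)
w = -5 (w = 1*(-5) = -5)
(m(L(x, 6*(-2))) + 137)*w = (2 + 137)*(-5) = 139*(-5) = -695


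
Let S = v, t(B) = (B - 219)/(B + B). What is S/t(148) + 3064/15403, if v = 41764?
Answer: -190413886488/1093613 ≈ -1.7411e+5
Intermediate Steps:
t(B) = (-219 + B)/(2*B) (t(B) = (-219 + B)/((2*B)) = (-219 + B)*(1/(2*B)) = (-219 + B)/(2*B))
S = 41764
S/t(148) + 3064/15403 = 41764/(((½)*(-219 + 148)/148)) + 3064/15403 = 41764/(((½)*(1/148)*(-71))) + 3064*(1/15403) = 41764/(-71/296) + 3064/15403 = 41764*(-296/71) + 3064/15403 = -12362144/71 + 3064/15403 = -190413886488/1093613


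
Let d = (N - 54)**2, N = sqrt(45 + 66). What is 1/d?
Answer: (54 - sqrt(111))**(-2) ≈ 0.00052934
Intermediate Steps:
N = sqrt(111) ≈ 10.536
d = (-54 + sqrt(111))**2 (d = (sqrt(111) - 54)**2 = (-54 + sqrt(111))**2 ≈ 1889.1)
1/d = 1/((54 - sqrt(111))**2) = (54 - sqrt(111))**(-2)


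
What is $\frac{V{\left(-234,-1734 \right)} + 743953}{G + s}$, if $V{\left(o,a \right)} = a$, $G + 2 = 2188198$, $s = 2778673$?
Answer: $\frac{742219}{4966869} \approx 0.14943$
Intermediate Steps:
$G = 2188196$ ($G = -2 + 2188198 = 2188196$)
$\frac{V{\left(-234,-1734 \right)} + 743953}{G + s} = \frac{-1734 + 743953}{2188196 + 2778673} = \frac{742219}{4966869}$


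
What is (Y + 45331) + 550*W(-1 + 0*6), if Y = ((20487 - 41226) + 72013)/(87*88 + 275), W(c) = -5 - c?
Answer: 342123235/7931 ≈ 43137.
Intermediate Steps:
Y = 51274/7931 (Y = (-20739 + 72013)/(7656 + 275) = 51274/7931 ≈ 6.4650)
(Y + 45331) + 550*W(-1 + 0*6) = (51274/7931 + 45331) + 550*(-5 - (-1 + 0*6)) = 359571435/7931 + 550*(-5 - (-1 + 0)) = 359571435/7931 + 550*(-5 - 1*(-1)) = 359571435/7931 + 550*(-5 + 1) = 359571435/7931 + 550*(-4) = 359571435/7931 - 2200 = 342123235/7931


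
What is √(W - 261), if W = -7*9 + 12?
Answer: 2*I*√78 ≈ 17.664*I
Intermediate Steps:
W = -51 (W = -63 + 12 = -51)
√(W - 261) = √(-51 - 261) = √(-312) = 2*I*√78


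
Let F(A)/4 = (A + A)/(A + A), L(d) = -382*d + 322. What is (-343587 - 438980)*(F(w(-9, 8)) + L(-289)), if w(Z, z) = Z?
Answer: -86648948508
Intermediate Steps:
L(d) = 322 - 382*d
F(A) = 4 (F(A) = 4*((A + A)/(A + A)) = 4*((2*A)/((2*A))) = 4*((2*A)*(1/(2*A))) = 4*1 = 4)
(-343587 - 438980)*(F(w(-9, 8)) + L(-289)) = (-343587 - 438980)*(4 + (322 - 382*(-289))) = -782567*(4 + (322 + 110398)) = -782567*(4 + 110720) = -782567*110724 = -86648948508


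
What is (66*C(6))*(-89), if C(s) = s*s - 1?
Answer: -205590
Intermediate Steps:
C(s) = -1 + s**2 (C(s) = s**2 - 1 = -1 + s**2)
(66*C(6))*(-89) = (66*(-1 + 6**2))*(-89) = (66*(-1 + 36))*(-89) = (66*35)*(-89) = 2310*(-89) = -205590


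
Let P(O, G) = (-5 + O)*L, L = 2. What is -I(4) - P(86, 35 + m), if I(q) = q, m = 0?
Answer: -166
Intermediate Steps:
P(O, G) = -10 + 2*O (P(O, G) = (-5 + O)*2 = -10 + 2*O)
-I(4) - P(86, 35 + m) = -1*4 - (-10 + 2*86) = -4 - (-10 + 172) = -4 - 1*162 = -4 - 162 = -166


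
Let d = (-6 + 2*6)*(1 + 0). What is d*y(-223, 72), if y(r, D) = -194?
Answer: -1164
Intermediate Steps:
d = 6 (d = (-6 + 12)*1 = 6*1 = 6)
d*y(-223, 72) = 6*(-194) = -1164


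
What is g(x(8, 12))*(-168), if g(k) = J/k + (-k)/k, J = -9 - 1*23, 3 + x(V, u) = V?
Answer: 6216/5 ≈ 1243.2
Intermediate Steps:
x(V, u) = -3 + V
J = -32 (J = -9 - 23 = -32)
g(k) = -1 - 32/k (g(k) = -32/k + (-k)/k = -32/k - 1 = -1 - 32/k)
g(x(8, 12))*(-168) = ((-32 - (-3 + 8))/(-3 + 8))*(-168) = ((-32 - 1*5)/5)*(-168) = ((-32 - 5)/5)*(-168) = ((1/5)*(-37))*(-168) = -37/5*(-168) = 6216/5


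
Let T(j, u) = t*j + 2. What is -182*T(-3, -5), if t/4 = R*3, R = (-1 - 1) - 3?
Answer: -33124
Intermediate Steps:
R = -5 (R = -2 - 3 = -5)
t = -60 (t = 4*(-5*3) = 4*(-15) = -60)
T(j, u) = 2 - 60*j (T(j, u) = -60*j + 2 = 2 - 60*j)
-182*T(-3, -5) = -182*(2 - 60*(-3)) = -182*(2 + 180) = -182*182 = -33124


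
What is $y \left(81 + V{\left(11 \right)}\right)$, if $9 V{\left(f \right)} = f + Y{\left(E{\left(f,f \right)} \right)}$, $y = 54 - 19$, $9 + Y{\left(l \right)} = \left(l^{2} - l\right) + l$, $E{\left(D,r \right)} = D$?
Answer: $\frac{9940}{3} \approx 3313.3$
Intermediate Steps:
$Y{\left(l \right)} = -9 + l^{2}$ ($Y{\left(l \right)} = -9 + \left(\left(l^{2} - l\right) + l\right) = -9 + l^{2}$)
$y = 35$
$V{\left(f \right)} = -1 + \frac{f}{9} + \frac{f^{2}}{9}$ ($V{\left(f \right)} = \frac{f + \left(-9 + f^{2}\right)}{9} = \frac{-9 + f + f^{2}}{9} = -1 + \frac{f}{9} + \frac{f^{2}}{9}$)
$y \left(81 + V{\left(11 \right)}\right) = 35 \left(81 + \left(-1 + \frac{1}{9} \cdot 11 + \frac{11^{2}}{9}\right)\right) = 35 \left(81 + \left(-1 + \frac{11}{9} + \frac{1}{9} \cdot 121\right)\right) = 35 \left(81 + \left(-1 + \frac{11}{9} + \frac{121}{9}\right)\right) = 35 \left(81 + \frac{41}{3}\right) = 35 \cdot \frac{284}{3} = \frac{9940}{3}$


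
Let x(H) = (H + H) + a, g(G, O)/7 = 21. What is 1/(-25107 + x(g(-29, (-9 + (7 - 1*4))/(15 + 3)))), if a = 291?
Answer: -1/24522 ≈ -4.0780e-5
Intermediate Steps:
g(G, O) = 147 (g(G, O) = 7*21 = 147)
x(H) = 291 + 2*H (x(H) = (H + H) + 291 = 2*H + 291 = 291 + 2*H)
1/(-25107 + x(g(-29, (-9 + (7 - 1*4))/(15 + 3)))) = 1/(-25107 + (291 + 2*147)) = 1/(-25107 + (291 + 294)) = 1/(-25107 + 585) = 1/(-24522) = -1/24522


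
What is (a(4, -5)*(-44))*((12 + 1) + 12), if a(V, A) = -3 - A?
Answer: -2200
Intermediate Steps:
(a(4, -5)*(-44))*((12 + 1) + 12) = ((-3 - 1*(-5))*(-44))*((12 + 1) + 12) = ((-3 + 5)*(-44))*(13 + 12) = (2*(-44))*25 = -88*25 = -2200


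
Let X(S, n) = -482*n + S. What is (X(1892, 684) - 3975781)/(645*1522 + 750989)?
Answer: -4303577/1732679 ≈ -2.4838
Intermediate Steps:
X(S, n) = S - 482*n
(X(1892, 684) - 3975781)/(645*1522 + 750989) = ((1892 - 482*684) - 3975781)/(645*1522 + 750989) = ((1892 - 329688) - 3975781)/(981690 + 750989) = (-327796 - 3975781)/1732679 = -4303577*1/1732679 = -4303577/1732679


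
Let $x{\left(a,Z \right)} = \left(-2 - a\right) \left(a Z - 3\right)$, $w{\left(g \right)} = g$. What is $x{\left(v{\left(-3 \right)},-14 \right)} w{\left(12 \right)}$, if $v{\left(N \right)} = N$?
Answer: $468$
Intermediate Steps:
$x{\left(a,Z \right)} = \left(-3 + Z a\right) \left(-2 - a\right)$ ($x{\left(a,Z \right)} = \left(-2 - a\right) \left(Z a - 3\right) = \left(-2 - a\right) \left(-3 + Z a\right) = \left(-3 + Z a\right) \left(-2 - a\right)$)
$x{\left(v{\left(-3 \right)},-14 \right)} w{\left(12 \right)} = \left(6 + 3 \left(-3\right) - - 14 \left(-3\right)^{2} - \left(-28\right) \left(-3\right)\right) 12 = \left(6 - 9 - \left(-14\right) 9 - 84\right) 12 = \left(6 - 9 + 126 - 84\right) 12 = 39 \cdot 12 = 468$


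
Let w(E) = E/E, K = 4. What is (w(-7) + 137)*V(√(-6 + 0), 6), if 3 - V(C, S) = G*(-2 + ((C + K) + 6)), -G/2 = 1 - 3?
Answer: -4002 - 552*I*√6 ≈ -4002.0 - 1352.1*I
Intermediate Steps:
w(E) = 1
G = 4 (G = -2*(1 - 3) = -2*(-2) = 4)
V(C, S) = -29 - 4*C (V(C, S) = 3 - 4*(-2 + ((C + 4) + 6)) = 3 - 4*(-2 + ((4 + C) + 6)) = 3 - 4*(-2 + (10 + C)) = 3 - 4*(8 + C) = 3 - (32 + 4*C) = 3 + (-32 - 4*C) = -29 - 4*C)
(w(-7) + 137)*V(√(-6 + 0), 6) = (1 + 137)*(-29 - 4*√(-6 + 0)) = 138*(-29 - 4*I*√6) = -4002 - 552*I*√6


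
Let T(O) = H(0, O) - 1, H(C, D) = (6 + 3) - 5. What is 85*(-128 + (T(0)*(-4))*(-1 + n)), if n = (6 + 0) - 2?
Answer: -13940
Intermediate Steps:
n = 4 (n = 6 - 2 = 4)
H(C, D) = 4 (H(C, D) = 9 - 5 = 4)
T(O) = 3 (T(O) = 4 - 1 = 3)
85*(-128 + (T(0)*(-4))*(-1 + n)) = 85*(-128 + (3*(-4))*(-1 + 4)) = 85*(-128 - 12*3) = 85*(-128 - 36) = 85*(-164) = -13940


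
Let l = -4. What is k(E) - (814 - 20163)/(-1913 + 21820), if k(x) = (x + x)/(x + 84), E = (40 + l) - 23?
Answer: 2394435/1930979 ≈ 1.2400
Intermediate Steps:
E = 13 (E = (40 - 4) - 23 = 36 - 23 = 13)
k(x) = 2*x/(84 + x) (k(x) = (2*x)/(84 + x) = 2*x/(84 + x))
k(E) - (814 - 20163)/(-1913 + 21820) = 2*13/(84 + 13) - (814 - 20163)/(-1913 + 21820) = 2*13/97 - (-19349)/19907 = 2*13*(1/97) - (-19349)/19907 = 26/97 - 1*(-19349/19907) = 26/97 + 19349/19907 = 2394435/1930979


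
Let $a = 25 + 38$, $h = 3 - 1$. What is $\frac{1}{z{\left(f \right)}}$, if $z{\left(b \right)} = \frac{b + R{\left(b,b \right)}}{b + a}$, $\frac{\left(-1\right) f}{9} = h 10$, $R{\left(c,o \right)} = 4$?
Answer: $\frac{117}{176} \approx 0.66477$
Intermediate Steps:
$h = 2$
$a = 63$
$f = -180$ ($f = - 9 \cdot 2 \cdot 10 = \left(-9\right) 20 = -180$)
$z{\left(b \right)} = \frac{4 + b}{63 + b}$ ($z{\left(b \right)} = \frac{b + 4}{b + 63} = \frac{4 + b}{63 + b}$)
$\frac{1}{z{\left(f \right)}} = \frac{1}{\frac{1}{63 - 180} \left(4 - 180\right)} = \frac{1}{\frac{1}{-117} \left(-176\right)} = \frac{1}{\left(- \frac{1}{117}\right) \left(-176\right)} = \frac{1}{\frac{176}{117}} = \frac{117}{176}$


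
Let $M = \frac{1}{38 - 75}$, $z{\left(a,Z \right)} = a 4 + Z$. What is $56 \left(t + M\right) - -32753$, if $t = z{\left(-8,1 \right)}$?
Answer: $\frac{1147573}{37} \approx 31016.0$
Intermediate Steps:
$z{\left(a,Z \right)} = Z + 4 a$ ($z{\left(a,Z \right)} = 4 a + Z = Z + 4 a$)
$M = - \frac{1}{37}$ ($M = \frac{1}{-37} = - \frac{1}{37} \approx -0.027027$)
$t = -31$ ($t = 1 + 4 \left(-8\right) = 1 - 32 = -31$)
$56 \left(t + M\right) - -32753 = 56 \left(-31 - \frac{1}{37}\right) - -32753 = 56 \left(- \frac{1148}{37}\right) + 32753 = - \frac{64288}{37} + 32753 = \frac{1147573}{37}$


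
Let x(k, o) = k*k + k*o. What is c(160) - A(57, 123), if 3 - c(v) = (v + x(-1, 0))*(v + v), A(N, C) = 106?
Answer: -51623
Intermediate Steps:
x(k, o) = k² + k*o
c(v) = 3 - 2*v*(1 + v) (c(v) = 3 - (v - (-1 + 0))*(v + v) = 3 - (v - 1*(-1))*2*v = 3 - (v + 1)*2*v = 3 - (1 + v)*2*v = 3 - 2*v*(1 + v))
c(160) - A(57, 123) = (3 - 2*160 - 2*160²) - 1*106 = (3 - 320 - 2*25600) - 106 = (3 - 320 - 51200) - 106 = -51517 - 106 = -51623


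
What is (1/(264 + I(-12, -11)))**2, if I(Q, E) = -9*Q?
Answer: 1/138384 ≈ 7.2263e-6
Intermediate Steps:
(1/(264 + I(-12, -11)))**2 = (1/(264 - 9*(-12)))**2 = (1/(264 + 108))**2 = (1/372)**2 = 1/138384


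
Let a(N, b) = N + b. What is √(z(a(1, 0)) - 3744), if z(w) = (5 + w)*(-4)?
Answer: 2*I*√942 ≈ 61.384*I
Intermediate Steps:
z(w) = -20 - 4*w
√(z(a(1, 0)) - 3744) = √((-20 - 4*(1 + 0)) - 3744) = √((-20 - 4*1) - 3744) = √((-20 - 4) - 3744) = √(-24 - 3744) = √(-3768) = 2*I*√942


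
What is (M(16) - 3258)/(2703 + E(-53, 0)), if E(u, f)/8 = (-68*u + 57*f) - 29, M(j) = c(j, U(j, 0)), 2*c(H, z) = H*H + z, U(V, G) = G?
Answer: -3130/31303 ≈ -0.099990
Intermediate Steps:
c(H, z) = z/2 + H²/2 (c(H, z) = (H*H + z)/2 = (H² + z)/2 = (z + H²)/2 = z/2 + H²/2)
M(j) = j²/2 (M(j) = (½)*0 + j²/2 = 0 + j²/2 = j²/2)
E(u, f) = -232 - 544*u + 456*f (E(u, f) = 8*((-68*u + 57*f) - 29) = 8*(-29 - 68*u + 57*f) = -232 - 544*u + 456*f)
(M(16) - 3258)/(2703 + E(-53, 0)) = ((½)*16² - 3258)/(2703 + (-232 - 544*(-53) + 456*0)) = ((½)*256 - 3258)/(2703 + (-232 + 28832 + 0)) = (128 - 3258)/(2703 + 28600) = -3130/31303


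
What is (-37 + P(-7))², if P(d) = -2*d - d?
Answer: 256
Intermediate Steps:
P(d) = -3*d
(-37 + P(-7))² = (-37 - 3*(-7))² = (-37 + 21)² = (-16)² = 256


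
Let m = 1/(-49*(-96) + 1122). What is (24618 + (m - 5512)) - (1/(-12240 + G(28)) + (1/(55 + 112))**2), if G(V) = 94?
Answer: 9426413494929494/493374509961 ≈ 19106.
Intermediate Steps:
m = 1/5826 (m = 1/(4704 + 1122) = 1/5826 ≈ 0.00017164)
(24618 + (m - 5512)) - (1/(-12240 + G(28)) + (1/(55 + 112))**2) = (24618 + (1/5826 - 5512)) - (1/(-12240 + 94) + (1/(55 + 112))**2) = (24618 - 32112911/5826) - (1/(-12146) + (1/167)**2) = 111311557/5826 - (-1/12146 + (1/167)**2) = 111311557/5826 - (-1/12146 + 1/27889) = 111311557/5826 - 1*(-15743/338739794) = 111311557/5826 + 15743/338739794 = 9426413494929494/493374509961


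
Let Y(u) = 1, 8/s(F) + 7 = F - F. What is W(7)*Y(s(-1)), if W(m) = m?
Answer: 7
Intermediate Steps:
s(F) = -8/7 (s(F) = 8/(-7 + (F - F)) = 8/(-7 + 0) = 8/(-7) = 8*(-⅐) = -8/7)
W(7)*Y(s(-1)) = 7*1 = 7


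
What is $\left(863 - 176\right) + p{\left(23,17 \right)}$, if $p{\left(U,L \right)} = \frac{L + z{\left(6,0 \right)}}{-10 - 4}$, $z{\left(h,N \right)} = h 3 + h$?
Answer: $\frac{9577}{14} \approx 684.07$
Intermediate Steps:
$z{\left(h,N \right)} = 4 h$ ($z{\left(h,N \right)} = 3 h + h = 4 h$)
$p{\left(U,L \right)} = - \frac{12}{7} - \frac{L}{14}$ ($p{\left(U,L \right)} = \frac{L + 4 \cdot 6}{-10 - 4} = \frac{L + 24}{-14} = \left(24 + L\right) \left(- \frac{1}{14}\right) = - \frac{12}{7} - \frac{L}{14}$)
$\left(863 - 176\right) + p{\left(23,17 \right)} = \left(863 - 176\right) - \frac{41}{14} = 687 - \frac{41}{14} = \frac{9577}{14}$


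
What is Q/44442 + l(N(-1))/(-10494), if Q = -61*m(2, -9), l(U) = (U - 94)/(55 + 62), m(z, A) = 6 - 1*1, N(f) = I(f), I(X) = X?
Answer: -3428300/505238877 ≈ -0.0067855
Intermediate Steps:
N(f) = f
m(z, A) = 5 (m(z, A) = 6 - 1 = 5)
l(U) = -94/117 + U/117 (l(U) = (-94 + U)/117 = (-94 + U)*(1/117) = -94/117 + U/117)
Q = -305 (Q = -61*5 = -305)
Q/44442 + l(N(-1))/(-10494) = -305/44442 + (-94/117 + (1/117)*(-1))/(-10494) = -305*1/44442 + (-94/117 - 1/117)*(-1/10494) = -305/44442 - 95/117*(-1/10494) = -305/44442 + 95/1227798 = -3428300/505238877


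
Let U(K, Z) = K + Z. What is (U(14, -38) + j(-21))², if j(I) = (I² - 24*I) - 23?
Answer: 806404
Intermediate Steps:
j(I) = -23 + I² - 24*I
(U(14, -38) + j(-21))² = ((14 - 38) + (-23 + (-21)² - 24*(-21)))² = (-24 + (-23 + 441 + 504))² = (-24 + 922)² = 898² = 806404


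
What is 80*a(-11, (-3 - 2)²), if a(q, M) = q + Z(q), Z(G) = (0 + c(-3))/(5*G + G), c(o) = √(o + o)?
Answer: -880 - 40*I*√6/33 ≈ -880.0 - 2.9691*I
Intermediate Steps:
c(o) = √2*√o (c(o) = √(2*o) = √2*√o)
Z(G) = I*√6/(6*G) (Z(G) = (0 + √2*√(-3))/(5*G + G) = (0 + √2*(I*√3))/((6*G)) = (0 + I*√6)*(1/(6*G)) = (I*√6)*(1/(6*G)) = I*√6/(6*G))
a(q, M) = q + I*√6/(6*q)
80*a(-11, (-3 - 2)²) = 80*(-11 + (⅙)*I*√6/(-11)) = 80*(-11 + (⅙)*I*√6*(-1/11)) = 80*(-11 - I*√6/66) = -880 - 40*I*√6/33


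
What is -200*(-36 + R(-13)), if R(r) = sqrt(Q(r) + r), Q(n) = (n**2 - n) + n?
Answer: 7200 - 400*sqrt(39) ≈ 4702.0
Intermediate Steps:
Q(n) = n**2
R(r) = sqrt(r + r**2) (R(r) = sqrt(r**2 + r) = sqrt(r + r**2))
-200*(-36 + R(-13)) = -200*(-36 + sqrt(-13*(1 - 13))) = -200*(-36 + sqrt(-13*(-12))) = -200*(-36 + sqrt(156)) = -200*(-36 + 2*sqrt(39)) = 7200 - 400*sqrt(39)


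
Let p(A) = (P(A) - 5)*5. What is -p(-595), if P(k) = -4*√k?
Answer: 25 + 20*I*√595 ≈ 25.0 + 487.85*I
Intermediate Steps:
p(A) = -25 - 20*√A (p(A) = (-4*√A - 5)*5 = (-5 - 4*√A)*5 = -25 - 20*√A)
-p(-595) = -(-25 - 20*I*√595) = 25 + 20*I*√595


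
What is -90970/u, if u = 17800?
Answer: -9097/1780 ≈ -5.1107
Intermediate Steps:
-90970/u = -90970/17800 = -90970*1/17800 = -9097/1780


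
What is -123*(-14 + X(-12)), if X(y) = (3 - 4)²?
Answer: 1599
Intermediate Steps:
X(y) = 1 (X(y) = (-1)² = 1)
-123*(-14 + X(-12)) = -123*(-14 + 1) = -123*(-13) = 1599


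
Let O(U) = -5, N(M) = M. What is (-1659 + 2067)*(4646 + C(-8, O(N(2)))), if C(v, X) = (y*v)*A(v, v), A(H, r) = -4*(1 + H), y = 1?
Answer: 1804176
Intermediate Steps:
A(H, r) = -4 - 4*H
C(v, X) = v*(-4 - 4*v) (C(v, X) = (1*v)*(-4 - 4*v) = v*(-4 - 4*v))
(-1659 + 2067)*(4646 + C(-8, O(N(2)))) = (-1659 + 2067)*(4646 - 4*(-8)*(1 - 8)) = 408*(4646 - 4*(-8)*(-7)) = 408*(4646 - 224) = 408*4422 = 1804176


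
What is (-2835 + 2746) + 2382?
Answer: 2293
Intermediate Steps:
(-2835 + 2746) + 2382 = -89 + 2382 = 2293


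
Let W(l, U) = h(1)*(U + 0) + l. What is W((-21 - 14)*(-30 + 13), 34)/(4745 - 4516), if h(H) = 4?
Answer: 731/229 ≈ 3.1921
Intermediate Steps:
W(l, U) = l + 4*U (W(l, U) = 4*(U + 0) + l = 4*U + l = l + 4*U)
W((-21 - 14)*(-30 + 13), 34)/(4745 - 4516) = ((-21 - 14)*(-30 + 13) + 4*34)/(4745 - 4516) = (-35*(-17) + 136)/229 = (595 + 136)*(1/229) = 731*(1/229) = 731/229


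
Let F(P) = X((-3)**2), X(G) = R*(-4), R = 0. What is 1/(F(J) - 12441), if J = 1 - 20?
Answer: -1/12441 ≈ -8.0379e-5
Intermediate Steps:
X(G) = 0 (X(G) = 0*(-4) = 0)
J = -19
F(P) = 0
1/(F(J) - 12441) = 1/(0 - 12441) = 1/(-12441) = -1/12441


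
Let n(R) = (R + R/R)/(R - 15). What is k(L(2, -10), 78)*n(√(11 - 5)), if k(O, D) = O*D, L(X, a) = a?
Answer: 5460/73 + 4160*√6/73 ≈ 214.38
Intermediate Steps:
k(O, D) = D*O
n(R) = (1 + R)/(-15 + R) (n(R) = (R + 1)/(-15 + R) = (1 + R)/(-15 + R))
k(L(2, -10), 78)*n(√(11 - 5)) = (78*(-10))*((1 + √(11 - 5))/(-15 + √(11 - 5))) = -780*(1 + √6)/(-15 + √6)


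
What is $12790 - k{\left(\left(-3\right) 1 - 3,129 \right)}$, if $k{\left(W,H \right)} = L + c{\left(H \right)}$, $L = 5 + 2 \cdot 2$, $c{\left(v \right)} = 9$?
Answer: $12772$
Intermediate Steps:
$L = 9$ ($L = 5 + 4 = 9$)
$k{\left(W,H \right)} = 18$ ($k{\left(W,H \right)} = 9 + 9 = 18$)
$12790 - k{\left(\left(-3\right) 1 - 3,129 \right)} = 12790 - 18 = 12772$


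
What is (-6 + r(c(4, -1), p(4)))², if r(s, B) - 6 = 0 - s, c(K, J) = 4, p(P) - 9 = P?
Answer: 16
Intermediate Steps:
p(P) = 9 + P
r(s, B) = 6 - s (r(s, B) = 6 + (0 - s) = 6 - s)
(-6 + r(c(4, -1), p(4)))² = (-6 + (6 - 1*4))² = (-6 + (6 - 4))² = (-6 + 2)² = (-4)² = 16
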